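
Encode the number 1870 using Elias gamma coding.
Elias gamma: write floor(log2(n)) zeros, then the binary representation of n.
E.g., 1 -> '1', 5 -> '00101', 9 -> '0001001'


num_bits = floor(log2(1870)) + 1 = 11
leading_zeros = num_bits - 1 = 10
binary(1870) = 11101001110

Elias gamma(1870) = '0000000000' + '11101001110' = 000000000011101001110 (21 bits)


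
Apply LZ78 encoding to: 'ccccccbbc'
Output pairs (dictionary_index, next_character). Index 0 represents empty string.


LZ78 encoding steps:
Dictionary: {0: ''}
Step 1: w='' (idx 0), next='c' -> output (0, 'c'), add 'c' as idx 1
Step 2: w='c' (idx 1), next='c' -> output (1, 'c'), add 'cc' as idx 2
Step 3: w='cc' (idx 2), next='c' -> output (2, 'c'), add 'ccc' as idx 3
Step 4: w='' (idx 0), next='b' -> output (0, 'b'), add 'b' as idx 4
Step 5: w='b' (idx 4), next='c' -> output (4, 'c'), add 'bc' as idx 5


Encoded: [(0, 'c'), (1, 'c'), (2, 'c'), (0, 'b'), (4, 'c')]


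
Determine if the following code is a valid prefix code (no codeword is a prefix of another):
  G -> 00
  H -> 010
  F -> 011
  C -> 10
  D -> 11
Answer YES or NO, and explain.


Checking each pair (does one codeword prefix another?):
  G='00' vs H='010': no prefix
  G='00' vs F='011': no prefix
  G='00' vs C='10': no prefix
  G='00' vs D='11': no prefix
  H='010' vs G='00': no prefix
  H='010' vs F='011': no prefix
  H='010' vs C='10': no prefix
  H='010' vs D='11': no prefix
  F='011' vs G='00': no prefix
  F='011' vs H='010': no prefix
  F='011' vs C='10': no prefix
  F='011' vs D='11': no prefix
  C='10' vs G='00': no prefix
  C='10' vs H='010': no prefix
  C='10' vs F='011': no prefix
  C='10' vs D='11': no prefix
  D='11' vs G='00': no prefix
  D='11' vs H='010': no prefix
  D='11' vs F='011': no prefix
  D='11' vs C='10': no prefix
No violation found over all pairs.

YES -- this is a valid prefix code. No codeword is a prefix of any other codeword.


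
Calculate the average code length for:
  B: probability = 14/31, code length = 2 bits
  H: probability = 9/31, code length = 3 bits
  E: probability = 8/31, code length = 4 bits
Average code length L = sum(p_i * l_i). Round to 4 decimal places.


Weighted contributions p_i * l_i:
  B: (14/31) * 2 = 28/31
  H: (9/31) * 3 = 27/31
  E: (8/31) * 4 = 32/31
Sum = (28 + 27 + 32)/31 = 87/31

L = 87/31 = 2.8065 bits/symbol


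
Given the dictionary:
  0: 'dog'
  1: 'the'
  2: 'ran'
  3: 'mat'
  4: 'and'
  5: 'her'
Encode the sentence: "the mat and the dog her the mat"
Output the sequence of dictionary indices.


Look up each word in the dictionary:
  'the' -> 1
  'mat' -> 3
  'and' -> 4
  'the' -> 1
  'dog' -> 0
  'her' -> 5
  'the' -> 1
  'mat' -> 3

Encoded: [1, 3, 4, 1, 0, 5, 1, 3]


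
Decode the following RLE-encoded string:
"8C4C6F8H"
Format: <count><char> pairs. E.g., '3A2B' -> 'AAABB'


Expanding each <count><char> pair:
  8C -> 'CCCCCCCC'
  4C -> 'CCCC'
  6F -> 'FFFFFF'
  8H -> 'HHHHHHHH'

Decoded = CCCCCCCCCCCCFFFFFFHHHHHHHH


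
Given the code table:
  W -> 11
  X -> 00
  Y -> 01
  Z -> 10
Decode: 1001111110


Decoding:
10 -> Z
01 -> Y
11 -> W
11 -> W
10 -> Z


Result: ZYWWZ


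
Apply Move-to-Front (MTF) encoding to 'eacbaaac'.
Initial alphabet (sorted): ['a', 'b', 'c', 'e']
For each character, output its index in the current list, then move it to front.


MTF encoding:
'e': index 3 in ['a', 'b', 'c', 'e'] -> ['e', 'a', 'b', 'c']
'a': index 1 in ['e', 'a', 'b', 'c'] -> ['a', 'e', 'b', 'c']
'c': index 3 in ['a', 'e', 'b', 'c'] -> ['c', 'a', 'e', 'b']
'b': index 3 in ['c', 'a', 'e', 'b'] -> ['b', 'c', 'a', 'e']
'a': index 2 in ['b', 'c', 'a', 'e'] -> ['a', 'b', 'c', 'e']
'a': index 0 in ['a', 'b', 'c', 'e'] -> ['a', 'b', 'c', 'e']
'a': index 0 in ['a', 'b', 'c', 'e'] -> ['a', 'b', 'c', 'e']
'c': index 2 in ['a', 'b', 'c', 'e'] -> ['c', 'a', 'b', 'e']


Output: [3, 1, 3, 3, 2, 0, 0, 2]


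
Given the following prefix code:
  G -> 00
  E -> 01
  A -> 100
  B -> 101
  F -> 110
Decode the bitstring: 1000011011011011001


Decoding step by step:
Bits 100 -> A
Bits 00 -> G
Bits 110 -> F
Bits 110 -> F
Bits 110 -> F
Bits 110 -> F
Bits 01 -> E


Decoded message: AGFFFFE


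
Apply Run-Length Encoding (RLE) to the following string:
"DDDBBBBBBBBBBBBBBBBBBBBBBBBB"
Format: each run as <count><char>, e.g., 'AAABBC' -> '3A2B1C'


Scanning runs left to right:
  i=0: run of 'D' x 3 -> '3D'
  i=3: run of 'B' x 25 -> '25B'

RLE = 3D25B


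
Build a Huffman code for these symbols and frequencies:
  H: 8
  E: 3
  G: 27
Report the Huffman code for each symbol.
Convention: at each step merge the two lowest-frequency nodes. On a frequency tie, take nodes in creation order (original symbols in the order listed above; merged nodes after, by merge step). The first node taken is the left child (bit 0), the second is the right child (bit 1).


Huffman tree construction:
Step 1: Merge E(3) + H(8) = 11
Step 2: Merge (E+H)(11) + G(27) = 38
Read each symbol's code off the tree from the root (left child = 0, right child = 1).

Codes:
  H: 01 (length 2)
  E: 00 (length 2)
  G: 1 (length 1)
Average code length: 49/38 = 1.2895 bits/symbol


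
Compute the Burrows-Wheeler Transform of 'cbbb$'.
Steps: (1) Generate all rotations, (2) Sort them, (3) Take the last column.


Rotations (sorted):
  0: $cbbb -> last char: b
  1: b$cbb -> last char: b
  2: bb$cb -> last char: b
  3: bbb$c -> last char: c
  4: cbbb$ -> last char: $


BWT = bbbc$


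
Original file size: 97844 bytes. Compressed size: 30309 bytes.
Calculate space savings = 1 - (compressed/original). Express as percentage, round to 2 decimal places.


ratio = compressed/original = 30309/97844 = 0.309769
savings = 1 - ratio = 1 - 0.309769 = 0.690231
as a percentage: 0.690231 * 100 = 69.02%

Space savings = 1 - 30309/97844 = 69.02%


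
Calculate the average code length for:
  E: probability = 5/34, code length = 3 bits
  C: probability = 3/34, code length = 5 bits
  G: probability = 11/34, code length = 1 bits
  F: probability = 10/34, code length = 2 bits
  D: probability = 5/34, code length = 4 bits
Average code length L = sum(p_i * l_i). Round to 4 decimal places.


Weighted contributions p_i * l_i:
  E: (5/34) * 3 = 15/34
  C: (3/34) * 5 = 15/34
  G: (11/34) * 1 = 11/34
  F: (10/34) * 2 = 20/34
  D: (5/34) * 4 = 20/34
Sum = (15 + 15 + 11 + 20 + 20)/34 = 81/34

L = 81/34 = 2.3824 bits/symbol


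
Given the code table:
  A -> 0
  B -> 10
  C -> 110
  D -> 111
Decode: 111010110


Decoding:
111 -> D
0 -> A
10 -> B
110 -> C


Result: DABC


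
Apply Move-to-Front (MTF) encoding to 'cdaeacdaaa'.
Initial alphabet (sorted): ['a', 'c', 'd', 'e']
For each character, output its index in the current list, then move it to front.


MTF encoding:
'c': index 1 in ['a', 'c', 'd', 'e'] -> ['c', 'a', 'd', 'e']
'd': index 2 in ['c', 'a', 'd', 'e'] -> ['d', 'c', 'a', 'e']
'a': index 2 in ['d', 'c', 'a', 'e'] -> ['a', 'd', 'c', 'e']
'e': index 3 in ['a', 'd', 'c', 'e'] -> ['e', 'a', 'd', 'c']
'a': index 1 in ['e', 'a', 'd', 'c'] -> ['a', 'e', 'd', 'c']
'c': index 3 in ['a', 'e', 'd', 'c'] -> ['c', 'a', 'e', 'd']
'd': index 3 in ['c', 'a', 'e', 'd'] -> ['d', 'c', 'a', 'e']
'a': index 2 in ['d', 'c', 'a', 'e'] -> ['a', 'd', 'c', 'e']
'a': index 0 in ['a', 'd', 'c', 'e'] -> ['a', 'd', 'c', 'e']
'a': index 0 in ['a', 'd', 'c', 'e'] -> ['a', 'd', 'c', 'e']


Output: [1, 2, 2, 3, 1, 3, 3, 2, 0, 0]


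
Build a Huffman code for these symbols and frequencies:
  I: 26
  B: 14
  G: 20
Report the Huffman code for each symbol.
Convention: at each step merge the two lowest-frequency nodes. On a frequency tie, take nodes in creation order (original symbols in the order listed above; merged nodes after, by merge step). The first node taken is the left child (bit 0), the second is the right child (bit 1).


Huffman tree construction:
Step 1: Merge B(14) + G(20) = 34
Step 2: Merge I(26) + (B+G)(34) = 60
Read each symbol's code off the tree from the root (left child = 0, right child = 1).

Codes:
  I: 0 (length 1)
  B: 10 (length 2)
  G: 11 (length 2)
Average code length: 94/60 = 1.5667 bits/symbol


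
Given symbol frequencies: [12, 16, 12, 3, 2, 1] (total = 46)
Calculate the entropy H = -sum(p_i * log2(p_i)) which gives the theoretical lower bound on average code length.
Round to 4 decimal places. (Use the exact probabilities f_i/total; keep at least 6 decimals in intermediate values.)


Per-symbol terms -p_i * log2(p_i) with p_i = f_i/46:
  p = 12/46 = 0.260870: log2(p) = -1.938599, -p*log2(p) = 0.505722
  p = 16/46 = 0.347826: log2(p) = -1.523562, -p*log2(p) = 0.529935
  p = 12/46 = 0.260870: log2(p) = -1.938599, -p*log2(p) = 0.505722
  p = 3/46 = 0.065217: log2(p) = -3.938599, -p*log2(p) = 0.256865
  p = 2/46 = 0.043478: log2(p) = -4.523562, -p*log2(p) = 0.196677
  p = 1/46 = 0.021739: log2(p) = -5.523562, -p*log2(p) = 0.120077
H = 0.505722 + 0.529935 + 0.505722 + 0.256865 + 0.196677 + 0.120077 = 2.114998

H = 2.115 bits/symbol


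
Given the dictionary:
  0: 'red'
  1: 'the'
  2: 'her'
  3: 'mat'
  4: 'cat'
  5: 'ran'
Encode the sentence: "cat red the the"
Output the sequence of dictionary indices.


Look up each word in the dictionary:
  'cat' -> 4
  'red' -> 0
  'the' -> 1
  'the' -> 1

Encoded: [4, 0, 1, 1]


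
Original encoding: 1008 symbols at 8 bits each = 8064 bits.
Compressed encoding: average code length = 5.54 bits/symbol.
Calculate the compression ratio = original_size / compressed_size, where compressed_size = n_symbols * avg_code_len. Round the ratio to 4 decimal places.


original_size = n_symbols * orig_bits = 1008 * 8 = 8064 bits
compressed_size = n_symbols * avg_code_len = 1008 * 5.54 = 5584.32 bits
ratio = original_size / compressed_size = 8064 / 5584.32 = 1.444

Compression ratio = 1.444


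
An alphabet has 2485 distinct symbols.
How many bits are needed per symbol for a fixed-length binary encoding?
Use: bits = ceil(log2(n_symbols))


log2(2485) = 11.279
Bracket: 2^11 = 2048 < 2485 <= 2^12 = 4096
So ceil(log2(2485)) = 12

bits = ceil(log2(2485)) = ceil(11.279) = 12 bits


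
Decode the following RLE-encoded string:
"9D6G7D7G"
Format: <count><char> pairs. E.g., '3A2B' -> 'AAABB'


Expanding each <count><char> pair:
  9D -> 'DDDDDDDDD'
  6G -> 'GGGGGG'
  7D -> 'DDDDDDD'
  7G -> 'GGGGGGG'

Decoded = DDDDDDDDDGGGGGGDDDDDDDGGGGGGG


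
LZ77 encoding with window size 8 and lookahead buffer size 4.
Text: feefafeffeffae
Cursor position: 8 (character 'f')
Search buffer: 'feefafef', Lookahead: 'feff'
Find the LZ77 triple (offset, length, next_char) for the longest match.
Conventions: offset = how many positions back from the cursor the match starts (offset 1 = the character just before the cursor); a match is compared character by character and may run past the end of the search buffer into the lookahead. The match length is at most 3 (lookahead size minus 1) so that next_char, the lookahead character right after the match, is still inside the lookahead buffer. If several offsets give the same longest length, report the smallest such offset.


Try each offset into the search buffer:
  offset=1 (pos 7, char 'f'): match length 1
  offset=2 (pos 6, char 'e'): match length 0
  offset=3 (pos 5, char 'f'): match length 3
  offset=4 (pos 4, char 'a'): match length 0
  offset=5 (pos 3, char 'f'): match length 1
  offset=6 (pos 2, char 'e'): match length 0
  offset=7 (pos 1, char 'e'): match length 0
  offset=8 (pos 0, char 'f'): match length 2
Longest match has length 3 at offset 3.
next_char = character at position 8 + 3 = 11 -> 'f'

Best match: offset=3, length=3 (matching 'fef' starting at position 5)
LZ77 triple: (3, 3, 'f')


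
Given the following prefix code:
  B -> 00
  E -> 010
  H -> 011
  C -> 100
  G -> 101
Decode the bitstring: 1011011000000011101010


Decoding step by step:
Bits 101 -> G
Bits 101 -> G
Bits 100 -> C
Bits 00 -> B
Bits 00 -> B
Bits 011 -> H
Bits 101 -> G
Bits 010 -> E


Decoded message: GGCBBHGE


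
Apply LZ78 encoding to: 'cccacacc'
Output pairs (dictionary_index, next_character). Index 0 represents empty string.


LZ78 encoding steps:
Dictionary: {0: ''}
Step 1: w='' (idx 0), next='c' -> output (0, 'c'), add 'c' as idx 1
Step 2: w='c' (idx 1), next='c' -> output (1, 'c'), add 'cc' as idx 2
Step 3: w='' (idx 0), next='a' -> output (0, 'a'), add 'a' as idx 3
Step 4: w='c' (idx 1), next='a' -> output (1, 'a'), add 'ca' as idx 4
Step 5: w='cc' (idx 2), end of input -> output (2, '')


Encoded: [(0, 'c'), (1, 'c'), (0, 'a'), (1, 'a'), (2, '')]


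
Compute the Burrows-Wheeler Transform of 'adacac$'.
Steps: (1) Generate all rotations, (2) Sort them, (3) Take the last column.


Rotations (sorted):
  0: $adacac -> last char: c
  1: ac$adac -> last char: c
  2: acac$ad -> last char: d
  3: adacac$ -> last char: $
  4: c$adaca -> last char: a
  5: cac$ada -> last char: a
  6: dacac$a -> last char: a


BWT = ccd$aaa


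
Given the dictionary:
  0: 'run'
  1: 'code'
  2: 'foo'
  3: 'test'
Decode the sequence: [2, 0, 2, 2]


Look up each index in the dictionary:
  2 -> 'foo'
  0 -> 'run'
  2 -> 'foo'
  2 -> 'foo'

Decoded: "foo run foo foo"


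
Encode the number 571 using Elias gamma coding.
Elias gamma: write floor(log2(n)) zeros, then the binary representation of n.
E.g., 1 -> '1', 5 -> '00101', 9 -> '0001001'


num_bits = floor(log2(571)) + 1 = 10
leading_zeros = num_bits - 1 = 9
binary(571) = 1000111011

Elias gamma(571) = '000000000' + '1000111011' = 0000000001000111011 (19 bits)


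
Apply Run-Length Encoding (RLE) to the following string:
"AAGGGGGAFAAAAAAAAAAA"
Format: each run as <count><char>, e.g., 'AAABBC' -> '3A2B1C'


Scanning runs left to right:
  i=0: run of 'A' x 2 -> '2A'
  i=2: run of 'G' x 5 -> '5G'
  i=7: run of 'A' x 1 -> '1A'
  i=8: run of 'F' x 1 -> '1F'
  i=9: run of 'A' x 11 -> '11A'

RLE = 2A5G1A1F11A


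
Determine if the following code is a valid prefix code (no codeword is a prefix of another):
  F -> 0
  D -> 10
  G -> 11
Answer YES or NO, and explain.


Checking each pair (does one codeword prefix another?):
  F='0' vs D='10': no prefix
  F='0' vs G='11': no prefix
  D='10' vs F='0': no prefix
  D='10' vs G='11': no prefix
  G='11' vs F='0': no prefix
  G='11' vs D='10': no prefix
No violation found over all pairs.

YES -- this is a valid prefix code. No codeword is a prefix of any other codeword.


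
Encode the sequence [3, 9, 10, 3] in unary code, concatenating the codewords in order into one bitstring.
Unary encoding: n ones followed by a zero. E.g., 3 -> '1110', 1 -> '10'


Encode each number as n ones followed by a terminating 0:
  3 -> 1110 (4 bits)
  9 -> 1111111110 (10 bits)
  10 -> 11111111110 (11 bits)
  3 -> 1110 (4 bits)
Total length = 4 + 10 + 11 + 4 = 29 bits.

Unary([3, 9, 10, 3]) = 11101111111110111111111101110 (29 bits)


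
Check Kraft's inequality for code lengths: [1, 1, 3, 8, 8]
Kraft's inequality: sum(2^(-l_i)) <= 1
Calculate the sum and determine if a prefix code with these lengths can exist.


Sum = 2^(-1) + 2^(-1) + 2^(-3) + 2^(-8) + 2^(-8)
    = 0.5 + 0.5 + 0.125 + 0.00390625 + 0.00390625
    = 290/256 = 1.1328125
Since 1.1328125 > 1, Kraft's inequality is NOT satisfied.
A prefix code with these lengths CANNOT exist.

Kraft sum = 1.1328125. Not satisfied.


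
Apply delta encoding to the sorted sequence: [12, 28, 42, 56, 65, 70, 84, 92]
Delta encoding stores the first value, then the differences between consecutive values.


First value: 12
Deltas:
  28 - 12 = 16
  42 - 28 = 14
  56 - 42 = 14
  65 - 56 = 9
  70 - 65 = 5
  84 - 70 = 14
  92 - 84 = 8


Delta encoded: [12, 16, 14, 14, 9, 5, 14, 8]


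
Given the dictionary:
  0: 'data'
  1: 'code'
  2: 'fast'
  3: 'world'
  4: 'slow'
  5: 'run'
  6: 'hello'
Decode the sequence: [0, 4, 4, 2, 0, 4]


Look up each index in the dictionary:
  0 -> 'data'
  4 -> 'slow'
  4 -> 'slow'
  2 -> 'fast'
  0 -> 'data'
  4 -> 'slow'

Decoded: "data slow slow fast data slow"


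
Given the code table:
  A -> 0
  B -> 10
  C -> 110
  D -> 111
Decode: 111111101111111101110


Decoding:
111 -> D
111 -> D
10 -> B
111 -> D
111 -> D
110 -> C
111 -> D
0 -> A


Result: DDBDDCDA


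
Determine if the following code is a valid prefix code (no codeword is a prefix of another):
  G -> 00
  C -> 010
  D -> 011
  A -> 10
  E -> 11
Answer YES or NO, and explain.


Checking each pair (does one codeword prefix another?):
  G='00' vs C='010': no prefix
  G='00' vs D='011': no prefix
  G='00' vs A='10': no prefix
  G='00' vs E='11': no prefix
  C='010' vs G='00': no prefix
  C='010' vs D='011': no prefix
  C='010' vs A='10': no prefix
  C='010' vs E='11': no prefix
  D='011' vs G='00': no prefix
  D='011' vs C='010': no prefix
  D='011' vs A='10': no prefix
  D='011' vs E='11': no prefix
  A='10' vs G='00': no prefix
  A='10' vs C='010': no prefix
  A='10' vs D='011': no prefix
  A='10' vs E='11': no prefix
  E='11' vs G='00': no prefix
  E='11' vs C='010': no prefix
  E='11' vs D='011': no prefix
  E='11' vs A='10': no prefix
No violation found over all pairs.

YES -- this is a valid prefix code. No codeword is a prefix of any other codeword.


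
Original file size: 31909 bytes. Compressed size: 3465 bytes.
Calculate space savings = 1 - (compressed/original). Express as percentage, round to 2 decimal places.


ratio = compressed/original = 3465/31909 = 0.10859
savings = 1 - ratio = 1 - 0.10859 = 0.89141
as a percentage: 0.89141 * 100 = 89.14%

Space savings = 1 - 3465/31909 = 89.14%


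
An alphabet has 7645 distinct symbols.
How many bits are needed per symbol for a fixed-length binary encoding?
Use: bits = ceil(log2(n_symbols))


log2(7645) = 12.9003
Bracket: 2^12 = 4096 < 7645 <= 2^13 = 8192
So ceil(log2(7645)) = 13

bits = ceil(log2(7645)) = ceil(12.9003) = 13 bits


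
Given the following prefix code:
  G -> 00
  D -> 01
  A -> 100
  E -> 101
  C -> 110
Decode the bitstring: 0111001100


Decoding step by step:
Bits 01 -> D
Bits 110 -> C
Bits 01 -> D
Bits 100 -> A


Decoded message: DCDA


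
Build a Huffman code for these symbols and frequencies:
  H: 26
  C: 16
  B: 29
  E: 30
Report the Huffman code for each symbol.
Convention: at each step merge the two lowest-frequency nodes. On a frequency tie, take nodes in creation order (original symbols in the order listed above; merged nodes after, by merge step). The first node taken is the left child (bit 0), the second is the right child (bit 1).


Huffman tree construction:
Step 1: Merge C(16) + H(26) = 42
Step 2: Merge B(29) + E(30) = 59
Step 3: Merge (C+H)(42) + (B+E)(59) = 101
Read each symbol's code off the tree from the root (left child = 0, right child = 1).

Codes:
  H: 01 (length 2)
  C: 00 (length 2)
  B: 10 (length 2)
  E: 11 (length 2)
Average code length: 202/101 = 2.0000 bits/symbol


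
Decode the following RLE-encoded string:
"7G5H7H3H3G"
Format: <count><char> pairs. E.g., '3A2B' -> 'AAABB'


Expanding each <count><char> pair:
  7G -> 'GGGGGGG'
  5H -> 'HHHHH'
  7H -> 'HHHHHHH'
  3H -> 'HHH'
  3G -> 'GGG'

Decoded = GGGGGGGHHHHHHHHHHHHHHHGGG


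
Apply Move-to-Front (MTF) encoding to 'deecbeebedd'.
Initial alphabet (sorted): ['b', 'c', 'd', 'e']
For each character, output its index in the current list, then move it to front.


MTF encoding:
'd': index 2 in ['b', 'c', 'd', 'e'] -> ['d', 'b', 'c', 'e']
'e': index 3 in ['d', 'b', 'c', 'e'] -> ['e', 'd', 'b', 'c']
'e': index 0 in ['e', 'd', 'b', 'c'] -> ['e', 'd', 'b', 'c']
'c': index 3 in ['e', 'd', 'b', 'c'] -> ['c', 'e', 'd', 'b']
'b': index 3 in ['c', 'e', 'd', 'b'] -> ['b', 'c', 'e', 'd']
'e': index 2 in ['b', 'c', 'e', 'd'] -> ['e', 'b', 'c', 'd']
'e': index 0 in ['e', 'b', 'c', 'd'] -> ['e', 'b', 'c', 'd']
'b': index 1 in ['e', 'b', 'c', 'd'] -> ['b', 'e', 'c', 'd']
'e': index 1 in ['b', 'e', 'c', 'd'] -> ['e', 'b', 'c', 'd']
'd': index 3 in ['e', 'b', 'c', 'd'] -> ['d', 'e', 'b', 'c']
'd': index 0 in ['d', 'e', 'b', 'c'] -> ['d', 'e', 'b', 'c']


Output: [2, 3, 0, 3, 3, 2, 0, 1, 1, 3, 0]


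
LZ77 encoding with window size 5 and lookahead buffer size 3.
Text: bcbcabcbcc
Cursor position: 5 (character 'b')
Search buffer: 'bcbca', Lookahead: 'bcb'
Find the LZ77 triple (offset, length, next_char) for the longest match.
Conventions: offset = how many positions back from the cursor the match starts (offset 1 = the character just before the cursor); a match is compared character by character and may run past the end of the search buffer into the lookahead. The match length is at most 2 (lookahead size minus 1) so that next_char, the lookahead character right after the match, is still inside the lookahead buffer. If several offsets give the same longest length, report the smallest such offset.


Try each offset into the search buffer:
  offset=1 (pos 4, char 'a'): match length 0
  offset=2 (pos 3, char 'c'): match length 0
  offset=3 (pos 2, char 'b'): match length 2
  offset=4 (pos 1, char 'c'): match length 0
  offset=5 (pos 0, char 'b'): match length 2
Longest match has length 2, found at offsets 3, 5; take the smallest, offset 3.
next_char = character at position 5 + 2 = 7 -> 'b'

Best match: offset=3, length=2 (matching 'bc' starting at position 2)
LZ77 triple: (3, 2, 'b')


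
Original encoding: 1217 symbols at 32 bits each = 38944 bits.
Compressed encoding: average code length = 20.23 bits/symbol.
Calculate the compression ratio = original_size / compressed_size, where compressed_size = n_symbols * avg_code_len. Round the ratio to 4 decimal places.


original_size = n_symbols * orig_bits = 1217 * 32 = 38944 bits
compressed_size = n_symbols * avg_code_len = 1217 * 20.23 = 24619.91 bits
ratio = original_size / compressed_size = 38944 / 24619.91 = 1.5818

Compression ratio = 1.5818


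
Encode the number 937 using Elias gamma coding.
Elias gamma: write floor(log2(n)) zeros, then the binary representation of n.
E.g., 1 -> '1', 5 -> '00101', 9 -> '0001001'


num_bits = floor(log2(937)) + 1 = 10
leading_zeros = num_bits - 1 = 9
binary(937) = 1110101001

Elias gamma(937) = '000000000' + '1110101001' = 0000000001110101001 (19 bits)


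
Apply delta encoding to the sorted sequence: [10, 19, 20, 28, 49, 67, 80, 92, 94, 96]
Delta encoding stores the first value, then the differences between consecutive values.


First value: 10
Deltas:
  19 - 10 = 9
  20 - 19 = 1
  28 - 20 = 8
  49 - 28 = 21
  67 - 49 = 18
  80 - 67 = 13
  92 - 80 = 12
  94 - 92 = 2
  96 - 94 = 2


Delta encoded: [10, 9, 1, 8, 21, 18, 13, 12, 2, 2]


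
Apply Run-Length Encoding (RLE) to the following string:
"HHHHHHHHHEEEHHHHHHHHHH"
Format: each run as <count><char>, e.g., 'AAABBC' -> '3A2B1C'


Scanning runs left to right:
  i=0: run of 'H' x 9 -> '9H'
  i=9: run of 'E' x 3 -> '3E'
  i=12: run of 'H' x 10 -> '10H'

RLE = 9H3E10H


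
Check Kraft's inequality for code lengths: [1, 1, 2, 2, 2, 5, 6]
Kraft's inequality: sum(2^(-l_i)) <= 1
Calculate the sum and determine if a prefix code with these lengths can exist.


Sum = 2^(-1) + 2^(-1) + 2^(-2) + 2^(-2) + 2^(-2) + 2^(-5) + 2^(-6)
    = 0.5 + 0.5 + 0.25 + 0.25 + 0.25 + 0.03125 + 0.015625
    = 115/64 = 1.796875
Since 1.796875 > 1, Kraft's inequality is NOT satisfied.
A prefix code with these lengths CANNOT exist.

Kraft sum = 1.796875. Not satisfied.


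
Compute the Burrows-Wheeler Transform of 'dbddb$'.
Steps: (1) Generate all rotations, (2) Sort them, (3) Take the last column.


Rotations (sorted):
  0: $dbddb -> last char: b
  1: b$dbdd -> last char: d
  2: bddb$d -> last char: d
  3: db$dbd -> last char: d
  4: dbddb$ -> last char: $
  5: ddb$db -> last char: b


BWT = bddd$b


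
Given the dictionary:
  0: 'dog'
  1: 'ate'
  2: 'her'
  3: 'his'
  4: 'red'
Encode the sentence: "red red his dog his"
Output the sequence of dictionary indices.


Look up each word in the dictionary:
  'red' -> 4
  'red' -> 4
  'his' -> 3
  'dog' -> 0
  'his' -> 3

Encoded: [4, 4, 3, 0, 3]


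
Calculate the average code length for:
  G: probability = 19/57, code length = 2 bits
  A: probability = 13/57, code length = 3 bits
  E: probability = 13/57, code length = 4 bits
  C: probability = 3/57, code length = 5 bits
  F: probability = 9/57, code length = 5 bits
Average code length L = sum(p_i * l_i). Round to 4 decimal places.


Weighted contributions p_i * l_i:
  G: (19/57) * 2 = 38/57
  A: (13/57) * 3 = 39/57
  E: (13/57) * 4 = 52/57
  C: (3/57) * 5 = 15/57
  F: (9/57) * 5 = 45/57
Sum = (38 + 39 + 52 + 15 + 45)/57 = 189/57

L = 189/57 = 3.3158 bits/symbol


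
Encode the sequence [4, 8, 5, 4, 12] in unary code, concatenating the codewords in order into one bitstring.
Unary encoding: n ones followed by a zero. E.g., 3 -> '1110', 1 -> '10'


Encode each number as n ones followed by a terminating 0:
  4 -> 11110 (5 bits)
  8 -> 111111110 (9 bits)
  5 -> 111110 (6 bits)
  4 -> 11110 (5 bits)
  12 -> 1111111111110 (13 bits)
Total length = 5 + 9 + 6 + 5 + 13 = 38 bits.

Unary([4, 8, 5, 4, 12]) = 11110111111110111110111101111111111110 (38 bits)


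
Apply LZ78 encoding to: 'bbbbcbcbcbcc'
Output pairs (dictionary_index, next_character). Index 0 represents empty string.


LZ78 encoding steps:
Dictionary: {0: ''}
Step 1: w='' (idx 0), next='b' -> output (0, 'b'), add 'b' as idx 1
Step 2: w='b' (idx 1), next='b' -> output (1, 'b'), add 'bb' as idx 2
Step 3: w='b' (idx 1), next='c' -> output (1, 'c'), add 'bc' as idx 3
Step 4: w='bc' (idx 3), next='b' -> output (3, 'b'), add 'bcb' as idx 4
Step 5: w='' (idx 0), next='c' -> output (0, 'c'), add 'c' as idx 5
Step 6: w='bc' (idx 3), next='c' -> output (3, 'c'), add 'bcc' as idx 6


Encoded: [(0, 'b'), (1, 'b'), (1, 'c'), (3, 'b'), (0, 'c'), (3, 'c')]


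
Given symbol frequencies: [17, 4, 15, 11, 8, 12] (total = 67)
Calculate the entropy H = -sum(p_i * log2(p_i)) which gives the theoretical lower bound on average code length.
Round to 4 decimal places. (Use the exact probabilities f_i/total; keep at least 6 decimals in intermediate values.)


Per-symbol terms -p_i * log2(p_i) with p_i = f_i/67:
  p = 17/67 = 0.253731: log2(p) = -1.978626, -p*log2(p) = 0.502040
  p = 4/67 = 0.059701: log2(p) = -4.066089, -p*log2(p) = 0.242752
  p = 15/67 = 0.223881: log2(p) = -2.159199, -p*log2(p) = 0.483403
  p = 11/67 = 0.164179: log2(p) = -2.606658, -p*log2(p) = 0.427959
  p = 8/67 = 0.119403: log2(p) = -3.066089, -p*log2(p) = 0.366100
  p = 12/67 = 0.179104: log2(p) = -2.481127, -p*log2(p) = 0.444381
H = 0.502040 + 0.242752 + 0.483403 + 0.427959 + 0.366100 + 0.444381 = 2.466635

H = 2.4666 bits/symbol


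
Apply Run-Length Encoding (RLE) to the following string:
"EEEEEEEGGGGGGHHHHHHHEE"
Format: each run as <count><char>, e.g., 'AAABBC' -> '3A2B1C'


Scanning runs left to right:
  i=0: run of 'E' x 7 -> '7E'
  i=7: run of 'G' x 6 -> '6G'
  i=13: run of 'H' x 7 -> '7H'
  i=20: run of 'E' x 2 -> '2E'

RLE = 7E6G7H2E


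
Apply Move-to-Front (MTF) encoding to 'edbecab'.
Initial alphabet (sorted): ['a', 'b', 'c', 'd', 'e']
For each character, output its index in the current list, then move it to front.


MTF encoding:
'e': index 4 in ['a', 'b', 'c', 'd', 'e'] -> ['e', 'a', 'b', 'c', 'd']
'd': index 4 in ['e', 'a', 'b', 'c', 'd'] -> ['d', 'e', 'a', 'b', 'c']
'b': index 3 in ['d', 'e', 'a', 'b', 'c'] -> ['b', 'd', 'e', 'a', 'c']
'e': index 2 in ['b', 'd', 'e', 'a', 'c'] -> ['e', 'b', 'd', 'a', 'c']
'c': index 4 in ['e', 'b', 'd', 'a', 'c'] -> ['c', 'e', 'b', 'd', 'a']
'a': index 4 in ['c', 'e', 'b', 'd', 'a'] -> ['a', 'c', 'e', 'b', 'd']
'b': index 3 in ['a', 'c', 'e', 'b', 'd'] -> ['b', 'a', 'c', 'e', 'd']


Output: [4, 4, 3, 2, 4, 4, 3]


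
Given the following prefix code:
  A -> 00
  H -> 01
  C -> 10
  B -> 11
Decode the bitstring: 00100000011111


Decoding step by step:
Bits 00 -> A
Bits 10 -> C
Bits 00 -> A
Bits 00 -> A
Bits 01 -> H
Bits 11 -> B
Bits 11 -> B


Decoded message: ACAAHBB


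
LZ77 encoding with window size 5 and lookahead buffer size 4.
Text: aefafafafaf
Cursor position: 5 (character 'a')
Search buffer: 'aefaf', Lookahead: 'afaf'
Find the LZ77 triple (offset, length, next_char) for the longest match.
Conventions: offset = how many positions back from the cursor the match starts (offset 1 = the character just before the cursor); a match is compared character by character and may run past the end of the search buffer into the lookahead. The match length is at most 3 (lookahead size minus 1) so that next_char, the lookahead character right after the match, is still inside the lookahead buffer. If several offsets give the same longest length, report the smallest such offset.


Try each offset into the search buffer:
  offset=1 (pos 4, char 'f'): match length 0
  offset=2 (pos 3, char 'a'): match length 3
  offset=3 (pos 2, char 'f'): match length 0
  offset=4 (pos 1, char 'e'): match length 0
  offset=5 (pos 0, char 'a'): match length 1
Longest match has length 3 at offset 2.
next_char = character at position 5 + 3 = 8 -> 'f'

Best match: offset=2, length=3 (matching 'afa' starting at position 3)
LZ77 triple: (2, 3, 'f')


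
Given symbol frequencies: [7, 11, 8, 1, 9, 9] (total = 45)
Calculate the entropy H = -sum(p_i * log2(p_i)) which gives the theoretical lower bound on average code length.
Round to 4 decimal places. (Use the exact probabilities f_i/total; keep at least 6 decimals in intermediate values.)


Per-symbol terms -p_i * log2(p_i) with p_i = f_i/45:
  p = 7/45 = 0.155556: log2(p) = -2.684498, -p*log2(p) = 0.417589
  p = 11/45 = 0.244444: log2(p) = -2.032421, -p*log2(p) = 0.496814
  p = 8/45 = 0.177778: log2(p) = -2.491853, -p*log2(p) = 0.442996
  p = 1/45 = 0.022222: log2(p) = -5.491853, -p*log2(p) = 0.122041
  p = 9/45 = 0.200000: log2(p) = -2.321928, -p*log2(p) = 0.464386
  p = 9/45 = 0.200000: log2(p) = -2.321928, -p*log2(p) = 0.464386
H = 0.417589 + 0.496814 + 0.442996 + 0.122041 + 0.464386 + 0.464386 = 2.408212

H = 2.4082 bits/symbol


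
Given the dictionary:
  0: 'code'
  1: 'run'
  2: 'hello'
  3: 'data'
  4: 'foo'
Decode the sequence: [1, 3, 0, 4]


Look up each index in the dictionary:
  1 -> 'run'
  3 -> 'data'
  0 -> 'code'
  4 -> 'foo'

Decoded: "run data code foo"


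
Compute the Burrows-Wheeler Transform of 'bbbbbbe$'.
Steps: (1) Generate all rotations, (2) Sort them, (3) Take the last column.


Rotations (sorted):
  0: $bbbbbbe -> last char: e
  1: bbbbbbe$ -> last char: $
  2: bbbbbe$b -> last char: b
  3: bbbbe$bb -> last char: b
  4: bbbe$bbb -> last char: b
  5: bbe$bbbb -> last char: b
  6: be$bbbbb -> last char: b
  7: e$bbbbbb -> last char: b


BWT = e$bbbbbb


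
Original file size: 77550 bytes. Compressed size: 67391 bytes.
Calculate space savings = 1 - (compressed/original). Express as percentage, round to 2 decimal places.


ratio = compressed/original = 67391/77550 = 0.869001
savings = 1 - ratio = 1 - 0.869001 = 0.130999
as a percentage: 0.130999 * 100 = 13.1%

Space savings = 1 - 67391/77550 = 13.1%


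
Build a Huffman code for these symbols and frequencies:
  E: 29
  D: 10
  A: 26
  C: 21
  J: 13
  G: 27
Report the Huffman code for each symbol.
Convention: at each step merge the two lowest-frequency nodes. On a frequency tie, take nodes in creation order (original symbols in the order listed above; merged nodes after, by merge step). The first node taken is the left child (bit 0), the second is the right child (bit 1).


Huffman tree construction:
Step 1: Merge D(10) + J(13) = 23
Step 2: Merge C(21) + (D+J)(23) = 44
Step 3: Merge A(26) + G(27) = 53
Step 4: Merge E(29) + (C+(D+J))(44) = 73
Step 5: Merge (A+G)(53) + (E+(C+(D+J)))(73) = 126
Read each symbol's code off the tree from the root (left child = 0, right child = 1).

Codes:
  E: 10 (length 2)
  D: 1110 (length 4)
  A: 00 (length 2)
  C: 110 (length 3)
  J: 1111 (length 4)
  G: 01 (length 2)
Average code length: 319/126 = 2.5317 bits/symbol


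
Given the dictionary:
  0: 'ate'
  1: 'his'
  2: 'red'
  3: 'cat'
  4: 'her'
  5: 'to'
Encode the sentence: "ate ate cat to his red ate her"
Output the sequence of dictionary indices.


Look up each word in the dictionary:
  'ate' -> 0
  'ate' -> 0
  'cat' -> 3
  'to' -> 5
  'his' -> 1
  'red' -> 2
  'ate' -> 0
  'her' -> 4

Encoded: [0, 0, 3, 5, 1, 2, 0, 4]


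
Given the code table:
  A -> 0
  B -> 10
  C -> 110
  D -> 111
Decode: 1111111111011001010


Decoding:
111 -> D
111 -> D
111 -> D
10 -> B
110 -> C
0 -> A
10 -> B
10 -> B


Result: DDDBCABB


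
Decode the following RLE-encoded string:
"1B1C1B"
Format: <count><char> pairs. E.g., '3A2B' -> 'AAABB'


Expanding each <count><char> pair:
  1B -> 'B'
  1C -> 'C'
  1B -> 'B'

Decoded = BCB


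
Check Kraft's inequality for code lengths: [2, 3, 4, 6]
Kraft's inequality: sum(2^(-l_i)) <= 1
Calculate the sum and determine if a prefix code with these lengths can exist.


Sum = 2^(-2) + 2^(-3) + 2^(-4) + 2^(-6)
    = 0.25 + 0.125 + 0.0625 + 0.015625
    = 29/64 = 0.453125
Since 0.453125 <= 1, Kraft's inequality IS satisfied.
A prefix code with these lengths CAN exist.

Kraft sum = 0.453125. Satisfied.


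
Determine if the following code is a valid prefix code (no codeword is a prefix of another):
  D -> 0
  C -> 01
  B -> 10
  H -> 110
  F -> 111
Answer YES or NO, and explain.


Checking each pair (does one codeword prefix another?):
  D='0' vs C='01': prefix -- VIOLATION

NO -- this is NOT a valid prefix code. D (0) is a prefix of C (01).


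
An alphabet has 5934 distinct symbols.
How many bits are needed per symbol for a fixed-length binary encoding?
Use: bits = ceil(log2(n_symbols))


log2(5934) = 12.5348
Bracket: 2^12 = 4096 < 5934 <= 2^13 = 8192
So ceil(log2(5934)) = 13

bits = ceil(log2(5934)) = ceil(12.5348) = 13 bits


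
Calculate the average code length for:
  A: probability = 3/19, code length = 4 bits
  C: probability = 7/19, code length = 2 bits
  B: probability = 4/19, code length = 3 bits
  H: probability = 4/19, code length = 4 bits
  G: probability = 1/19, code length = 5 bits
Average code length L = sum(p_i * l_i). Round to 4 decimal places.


Weighted contributions p_i * l_i:
  A: (3/19) * 4 = 12/19
  C: (7/19) * 2 = 14/19
  B: (4/19) * 3 = 12/19
  H: (4/19) * 4 = 16/19
  G: (1/19) * 5 = 5/19
Sum = (12 + 14 + 12 + 16 + 5)/19 = 59/19

L = 59/19 = 3.1053 bits/symbol


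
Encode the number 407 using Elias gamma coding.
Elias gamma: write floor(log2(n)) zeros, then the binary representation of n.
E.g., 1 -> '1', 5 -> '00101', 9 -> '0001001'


num_bits = floor(log2(407)) + 1 = 9
leading_zeros = num_bits - 1 = 8
binary(407) = 110010111

Elias gamma(407) = '00000000' + '110010111' = 00000000110010111 (17 bits)


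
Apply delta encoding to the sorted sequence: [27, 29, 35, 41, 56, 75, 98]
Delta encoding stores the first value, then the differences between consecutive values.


First value: 27
Deltas:
  29 - 27 = 2
  35 - 29 = 6
  41 - 35 = 6
  56 - 41 = 15
  75 - 56 = 19
  98 - 75 = 23


Delta encoded: [27, 2, 6, 6, 15, 19, 23]


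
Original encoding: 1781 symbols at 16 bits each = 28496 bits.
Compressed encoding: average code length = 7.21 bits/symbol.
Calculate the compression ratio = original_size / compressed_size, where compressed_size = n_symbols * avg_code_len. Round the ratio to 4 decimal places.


original_size = n_symbols * orig_bits = 1781 * 16 = 28496 bits
compressed_size = n_symbols * avg_code_len = 1781 * 7.21 = 12841.01 bits
ratio = original_size / compressed_size = 28496 / 12841.01 = 2.2191

Compression ratio = 2.2191


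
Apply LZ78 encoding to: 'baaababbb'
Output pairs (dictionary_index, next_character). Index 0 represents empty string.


LZ78 encoding steps:
Dictionary: {0: ''}
Step 1: w='' (idx 0), next='b' -> output (0, 'b'), add 'b' as idx 1
Step 2: w='' (idx 0), next='a' -> output (0, 'a'), add 'a' as idx 2
Step 3: w='a' (idx 2), next='a' -> output (2, 'a'), add 'aa' as idx 3
Step 4: w='b' (idx 1), next='a' -> output (1, 'a'), add 'ba' as idx 4
Step 5: w='b' (idx 1), next='b' -> output (1, 'b'), add 'bb' as idx 5
Step 6: w='b' (idx 1), end of input -> output (1, '')


Encoded: [(0, 'b'), (0, 'a'), (2, 'a'), (1, 'a'), (1, 'b'), (1, '')]


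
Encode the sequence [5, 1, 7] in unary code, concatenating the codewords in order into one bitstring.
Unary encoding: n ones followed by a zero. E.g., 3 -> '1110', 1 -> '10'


Encode each number as n ones followed by a terminating 0:
  5 -> 111110 (6 bits)
  1 -> 10 (2 bits)
  7 -> 11111110 (8 bits)
Total length = 6 + 2 + 8 = 16 bits.

Unary([5, 1, 7]) = 1111101011111110 (16 bits)


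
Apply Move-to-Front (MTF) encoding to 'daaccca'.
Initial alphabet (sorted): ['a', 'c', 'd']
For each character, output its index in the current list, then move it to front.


MTF encoding:
'd': index 2 in ['a', 'c', 'd'] -> ['d', 'a', 'c']
'a': index 1 in ['d', 'a', 'c'] -> ['a', 'd', 'c']
'a': index 0 in ['a', 'd', 'c'] -> ['a', 'd', 'c']
'c': index 2 in ['a', 'd', 'c'] -> ['c', 'a', 'd']
'c': index 0 in ['c', 'a', 'd'] -> ['c', 'a', 'd']
'c': index 0 in ['c', 'a', 'd'] -> ['c', 'a', 'd']
'a': index 1 in ['c', 'a', 'd'] -> ['a', 'c', 'd']


Output: [2, 1, 0, 2, 0, 0, 1]


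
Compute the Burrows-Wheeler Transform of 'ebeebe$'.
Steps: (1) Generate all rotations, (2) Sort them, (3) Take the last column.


Rotations (sorted):
  0: $ebeebe -> last char: e
  1: be$ebee -> last char: e
  2: beebe$e -> last char: e
  3: e$ebeeb -> last char: b
  4: ebe$ebe -> last char: e
  5: ebeebe$ -> last char: $
  6: eebe$eb -> last char: b


BWT = eeebe$b


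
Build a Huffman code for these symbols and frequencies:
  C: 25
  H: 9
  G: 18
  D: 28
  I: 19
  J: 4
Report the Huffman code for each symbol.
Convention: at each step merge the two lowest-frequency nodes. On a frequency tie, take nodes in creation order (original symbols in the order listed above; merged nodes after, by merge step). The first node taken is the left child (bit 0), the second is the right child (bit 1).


Huffman tree construction:
Step 1: Merge J(4) + H(9) = 13
Step 2: Merge (J+H)(13) + G(18) = 31
Step 3: Merge I(19) + C(25) = 44
Step 4: Merge D(28) + ((J+H)+G)(31) = 59
Step 5: Merge (I+C)(44) + (D+((J+H)+G))(59) = 103
Read each symbol's code off the tree from the root (left child = 0, right child = 1).

Codes:
  C: 01 (length 2)
  H: 1101 (length 4)
  G: 111 (length 3)
  D: 10 (length 2)
  I: 00 (length 2)
  J: 1100 (length 4)
Average code length: 250/103 = 2.4272 bits/symbol


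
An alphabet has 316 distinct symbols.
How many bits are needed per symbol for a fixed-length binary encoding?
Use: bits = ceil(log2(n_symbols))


log2(316) = 8.3038
Bracket: 2^8 = 256 < 316 <= 2^9 = 512
So ceil(log2(316)) = 9

bits = ceil(log2(316)) = ceil(8.3038) = 9 bits


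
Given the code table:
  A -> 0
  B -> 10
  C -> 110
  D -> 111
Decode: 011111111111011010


Decoding:
0 -> A
111 -> D
111 -> D
111 -> D
110 -> C
110 -> C
10 -> B


Result: ADDDCCB


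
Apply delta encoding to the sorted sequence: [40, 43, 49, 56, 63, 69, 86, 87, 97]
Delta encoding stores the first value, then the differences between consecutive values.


First value: 40
Deltas:
  43 - 40 = 3
  49 - 43 = 6
  56 - 49 = 7
  63 - 56 = 7
  69 - 63 = 6
  86 - 69 = 17
  87 - 86 = 1
  97 - 87 = 10


Delta encoded: [40, 3, 6, 7, 7, 6, 17, 1, 10]


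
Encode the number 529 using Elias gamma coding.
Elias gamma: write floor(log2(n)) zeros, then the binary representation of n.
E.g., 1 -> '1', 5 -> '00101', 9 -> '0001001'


num_bits = floor(log2(529)) + 1 = 10
leading_zeros = num_bits - 1 = 9
binary(529) = 1000010001

Elias gamma(529) = '000000000' + '1000010001' = 0000000001000010001 (19 bits)


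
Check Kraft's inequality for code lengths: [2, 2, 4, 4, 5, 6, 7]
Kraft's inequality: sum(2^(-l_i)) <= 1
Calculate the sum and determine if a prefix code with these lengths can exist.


Sum = 2^(-2) + 2^(-2) + 2^(-4) + 2^(-4) + 2^(-5) + 2^(-6) + 2^(-7)
    = 0.25 + 0.25 + 0.0625 + 0.0625 + 0.03125 + 0.015625 + 0.0078125
    = 87/128 = 0.6796875
Since 0.6796875 <= 1, Kraft's inequality IS satisfied.
A prefix code with these lengths CAN exist.

Kraft sum = 0.6796875. Satisfied.


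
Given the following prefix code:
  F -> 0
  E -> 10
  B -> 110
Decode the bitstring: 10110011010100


Decoding step by step:
Bits 10 -> E
Bits 110 -> B
Bits 0 -> F
Bits 110 -> B
Bits 10 -> E
Bits 10 -> E
Bits 0 -> F


Decoded message: EBFBEEF


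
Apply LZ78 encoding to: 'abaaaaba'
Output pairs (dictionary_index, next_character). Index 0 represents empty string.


LZ78 encoding steps:
Dictionary: {0: ''}
Step 1: w='' (idx 0), next='a' -> output (0, 'a'), add 'a' as idx 1
Step 2: w='' (idx 0), next='b' -> output (0, 'b'), add 'b' as idx 2
Step 3: w='a' (idx 1), next='a' -> output (1, 'a'), add 'aa' as idx 3
Step 4: w='aa' (idx 3), next='b' -> output (3, 'b'), add 'aab' as idx 4
Step 5: w='a' (idx 1), end of input -> output (1, '')


Encoded: [(0, 'a'), (0, 'b'), (1, 'a'), (3, 'b'), (1, '')]
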